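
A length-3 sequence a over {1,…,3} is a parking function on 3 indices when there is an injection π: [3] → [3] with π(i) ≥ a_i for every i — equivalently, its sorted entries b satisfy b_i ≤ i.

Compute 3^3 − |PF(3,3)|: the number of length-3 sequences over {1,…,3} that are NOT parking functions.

11

Count = (3+1−3)·(3+1)^{3−1} = 1×16 = 16
E.g. (2,2,3) → sorted (2,2,3): b_1=2>1, not a PF.
So 27 − 16 = 11 fail.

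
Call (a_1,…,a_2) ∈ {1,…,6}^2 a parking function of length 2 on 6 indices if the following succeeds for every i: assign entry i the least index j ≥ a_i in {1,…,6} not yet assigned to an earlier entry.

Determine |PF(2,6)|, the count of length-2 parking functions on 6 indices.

35

Count = (7−2)·7^(2−1) = 5×7 = 35 [KW]
Example (1,5) → sorted (1,5): b_i ≤ 4+i ∀i, a PF.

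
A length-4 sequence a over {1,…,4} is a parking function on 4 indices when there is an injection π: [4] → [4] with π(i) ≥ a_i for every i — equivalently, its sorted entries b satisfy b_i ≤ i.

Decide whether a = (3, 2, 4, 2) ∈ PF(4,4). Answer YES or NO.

NO

Order a: b = (2, 2, 3, 4).
  b_1=2 > 1
  fails at i=1 ⇒ NO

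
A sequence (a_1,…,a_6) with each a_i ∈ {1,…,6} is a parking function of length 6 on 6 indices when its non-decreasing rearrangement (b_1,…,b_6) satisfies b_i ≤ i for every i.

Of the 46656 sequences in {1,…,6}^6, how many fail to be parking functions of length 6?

|PF| = (6−6+1)·(6+1)^(6−1) = 1 · 16807 = 16807 (Pollak)
E.g. (6,3,2,5,4,5) → sorted (2,3,4,5,5,6): b_1=2>1, not a PF.
So 46656 − 16807 = 29849 fail.

29849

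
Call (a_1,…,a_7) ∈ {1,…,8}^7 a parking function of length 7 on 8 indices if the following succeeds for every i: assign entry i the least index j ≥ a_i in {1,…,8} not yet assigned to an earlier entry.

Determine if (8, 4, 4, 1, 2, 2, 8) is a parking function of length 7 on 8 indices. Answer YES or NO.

NO

Order a: b = (1, 2, 2, 4, 4, 8, 8).
  b_1=1 ≤ 2
  b_2=2 ≤ 3
  b_3=2 ≤ 4
  b_4=4 ≤ 5
  b_5=4 ≤ 6
  b_6=8 > 7
  fails at i=6 ⇒ NO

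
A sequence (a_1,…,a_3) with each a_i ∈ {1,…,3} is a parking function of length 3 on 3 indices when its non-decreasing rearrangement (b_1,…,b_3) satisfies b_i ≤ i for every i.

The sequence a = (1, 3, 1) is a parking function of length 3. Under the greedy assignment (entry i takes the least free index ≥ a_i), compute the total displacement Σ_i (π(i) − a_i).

Σπ = 6 ({1..3} each once); Σa = 1+3+1 = 5; disp = 6−5 = 1.

1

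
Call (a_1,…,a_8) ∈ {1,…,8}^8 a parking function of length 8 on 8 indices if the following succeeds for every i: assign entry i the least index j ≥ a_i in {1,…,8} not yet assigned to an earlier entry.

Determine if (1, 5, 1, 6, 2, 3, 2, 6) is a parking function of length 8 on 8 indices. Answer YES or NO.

Rearranged: b = (1, 1, 2, 2, 3, 5, 6, 6).
  b_1=1 ≤ 1
  b_2=1 ≤ 2
  b_3=2 ≤ 3
  b_4=2 ≤ 4
  b_5=3 ≤ 5
  b_6=5 ≤ 6
  b_7=6 ≤ 7
  b_8=6 ≤ 8
All bounds hold ⇒ YES

YES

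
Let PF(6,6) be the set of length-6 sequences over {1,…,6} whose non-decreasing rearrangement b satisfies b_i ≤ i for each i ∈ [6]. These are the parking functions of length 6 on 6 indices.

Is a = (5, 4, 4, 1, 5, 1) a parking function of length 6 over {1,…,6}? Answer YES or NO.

Rearranged: b = (1, 1, 4, 4, 5, 5).
  b_1=1 ≤ 1
  b_2=1 ≤ 2
  b_3=4 > 3
  fails at i=3 ⇒ NO

NO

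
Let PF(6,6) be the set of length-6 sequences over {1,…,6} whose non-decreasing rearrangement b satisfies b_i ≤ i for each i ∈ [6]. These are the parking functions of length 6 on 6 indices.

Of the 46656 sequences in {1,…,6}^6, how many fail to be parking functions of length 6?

|PF(6,6)| = (6−6+1)·(6+1)^(6−1) = 1 · 16807 = 16807 (Pollak)
E.g. (1,6,5,5,5,6) → sorted (1,5,5,5,6,6): b_2=5>2, not a PF.
6^6 − 16807 = 46656 − 16807 = 29849

29849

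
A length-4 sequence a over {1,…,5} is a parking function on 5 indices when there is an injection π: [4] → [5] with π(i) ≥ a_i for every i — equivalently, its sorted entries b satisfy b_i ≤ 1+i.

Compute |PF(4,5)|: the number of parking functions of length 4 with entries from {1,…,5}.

432

Count = (6−4)·6^(4−1) = 2×216 = 432 (Konheim–Weiss)
Check (4,3,2,5) → sorted (2,3,4,5): b_i ≤ 1+i ∀i, a PF.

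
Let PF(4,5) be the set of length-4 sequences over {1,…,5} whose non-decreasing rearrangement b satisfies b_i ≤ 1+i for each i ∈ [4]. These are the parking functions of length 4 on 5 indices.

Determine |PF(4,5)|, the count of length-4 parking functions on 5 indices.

|PF| = 2·6^3 = 2×216 = 432 (Pollak)
E.g. (2,2,3,1) → sorted (1,2,2,3): b_i ≤ 1+i ∀i, a PF.

432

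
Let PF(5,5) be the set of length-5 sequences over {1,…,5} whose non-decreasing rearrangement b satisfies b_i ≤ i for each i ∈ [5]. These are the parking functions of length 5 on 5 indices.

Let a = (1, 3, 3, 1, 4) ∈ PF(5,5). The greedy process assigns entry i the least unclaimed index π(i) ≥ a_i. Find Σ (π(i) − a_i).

3

Σπ = 15 ({1..5} each once); Σa = 1+3+3+1+4 = 12; disp = 15−12 = 3.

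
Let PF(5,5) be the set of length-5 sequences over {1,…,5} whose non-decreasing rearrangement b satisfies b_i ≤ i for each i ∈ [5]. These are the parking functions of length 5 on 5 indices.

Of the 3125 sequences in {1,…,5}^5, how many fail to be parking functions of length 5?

|PF(5,5)| = (6−5)·6^(5−1) = 1×1296 = 1296 (Pollak)
Example (5,3,4,4,5) → sorted (3,4,4,5,5): b_1=3>1, not a PF.
5^5 − 1296 = 3125 − 1296 = 1829

1829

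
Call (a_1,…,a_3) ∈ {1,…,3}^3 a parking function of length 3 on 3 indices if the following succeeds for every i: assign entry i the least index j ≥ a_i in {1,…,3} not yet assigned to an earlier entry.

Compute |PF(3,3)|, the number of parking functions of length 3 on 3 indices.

16

|PF| = (4−3)·4^(3−1) = 1×16 = 16
Check (3,1,2) → sorted (1,2,3): b_i ≤ i ∀i, a PF.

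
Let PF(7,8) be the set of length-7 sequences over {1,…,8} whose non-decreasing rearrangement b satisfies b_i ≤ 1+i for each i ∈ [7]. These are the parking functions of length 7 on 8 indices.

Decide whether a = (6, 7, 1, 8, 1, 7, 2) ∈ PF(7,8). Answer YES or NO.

Sorted: b = (1, 1, 2, 6, 7, 7, 8).
  b_1=1 ≤ 2
  b_2=1 ≤ 3
  b_3=2 ≤ 4
  b_4=6 > 5
  fails at i=4 ⇒ NO

NO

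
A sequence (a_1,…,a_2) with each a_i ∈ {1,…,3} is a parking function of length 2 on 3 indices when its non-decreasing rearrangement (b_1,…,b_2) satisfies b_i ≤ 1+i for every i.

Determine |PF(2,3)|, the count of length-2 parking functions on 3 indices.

8

|PF(2,3)| = 2·4^1 = 2 · 4 = 8
E.g. (1,3) → sorted (1,3): b_i ≤ 1+i ∀i, a PF.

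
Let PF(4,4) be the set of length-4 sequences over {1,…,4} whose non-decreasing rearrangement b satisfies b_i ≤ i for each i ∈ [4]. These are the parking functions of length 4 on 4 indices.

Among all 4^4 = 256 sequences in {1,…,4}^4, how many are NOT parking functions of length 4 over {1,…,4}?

131

|PF| = (4+1−4)·(4+1)^{4−1} = 1·125 = 125 [KW]
One tuple (3,4,4,4) → sorted (3,4,4,4): b_1=3>1, not a PF.
4^4 − 125 = 256 − 125 = 131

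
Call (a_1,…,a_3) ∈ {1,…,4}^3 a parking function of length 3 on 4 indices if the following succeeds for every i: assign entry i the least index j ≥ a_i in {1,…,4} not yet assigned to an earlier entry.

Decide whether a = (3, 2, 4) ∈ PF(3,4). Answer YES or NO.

Sorted: b = (2, 3, 4).
  b_1=2 ≤ 2
  b_2=3 ≤ 3
  b_3=4 ≤ 4
All bounds hold ⇒ YES

YES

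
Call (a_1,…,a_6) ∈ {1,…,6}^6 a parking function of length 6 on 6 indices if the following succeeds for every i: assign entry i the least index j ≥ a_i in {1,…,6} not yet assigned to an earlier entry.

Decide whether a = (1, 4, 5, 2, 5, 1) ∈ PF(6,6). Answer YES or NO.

YES

Order a: b = (1, 1, 2, 4, 5, 5).
  b_1=1 ≤ 1
  b_2=1 ≤ 2
  b_3=2 ≤ 3
  b_4=4 ≤ 4
  b_5=5 ≤ 5
  b_6=5 ≤ 6
All bounds hold ⇒ YES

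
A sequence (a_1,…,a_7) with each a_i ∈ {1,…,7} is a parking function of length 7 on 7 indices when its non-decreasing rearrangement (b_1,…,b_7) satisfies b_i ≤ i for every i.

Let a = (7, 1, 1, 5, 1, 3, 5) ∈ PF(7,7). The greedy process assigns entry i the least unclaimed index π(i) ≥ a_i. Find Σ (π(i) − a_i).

Σπ = 7·8/2 = 28 (π permutes [7]); Σa = 7+1+1+5+1+3+5 = 23; disp = 28−23 = 5.

5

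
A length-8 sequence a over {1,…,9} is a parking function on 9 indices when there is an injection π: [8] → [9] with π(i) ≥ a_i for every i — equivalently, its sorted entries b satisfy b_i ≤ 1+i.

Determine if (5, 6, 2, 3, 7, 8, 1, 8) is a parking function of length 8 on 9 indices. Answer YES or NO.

Sorted: b = (1, 2, 3, 5, 6, 7, 8, 8).
  b_1=1 ≤ 2
  b_2=2 ≤ 3
  b_3=3 ≤ 4
  b_4=5 ≤ 5
  b_5=6 ≤ 6
  b_6=7 ≤ 7
  b_7=8 ≤ 8
  b_8=8 ≤ 9
All bounds hold ⇒ YES

YES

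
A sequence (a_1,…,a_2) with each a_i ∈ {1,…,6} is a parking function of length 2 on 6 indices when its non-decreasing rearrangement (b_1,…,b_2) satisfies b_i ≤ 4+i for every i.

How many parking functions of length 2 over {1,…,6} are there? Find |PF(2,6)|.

#PF = (6−2+1)·(6+1)^(2−1) = 5×7 = 35
Check (1,5) → sorted (1,5): b_i ≤ 4+i ∀i, a PF.

35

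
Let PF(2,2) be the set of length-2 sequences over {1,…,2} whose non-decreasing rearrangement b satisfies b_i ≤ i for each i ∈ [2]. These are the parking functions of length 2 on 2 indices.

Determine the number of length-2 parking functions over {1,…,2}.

|PF(2,2)| = 1·3^1 = 1×3 = 3 (Konheim–Weiss)
E.g. (1,1) → sorted (1,1): b_i ≤ i ∀i, a PF.

3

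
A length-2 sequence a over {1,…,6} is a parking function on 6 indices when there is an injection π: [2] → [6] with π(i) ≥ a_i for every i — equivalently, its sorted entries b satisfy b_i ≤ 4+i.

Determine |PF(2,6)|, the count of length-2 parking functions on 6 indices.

35

|PF| = (6−2+1)·(6+1)^(2−1) = 5·7 = 35
One tuple (2,6) → sorted (2,6): b_i ≤ 4+i ∀i, a PF.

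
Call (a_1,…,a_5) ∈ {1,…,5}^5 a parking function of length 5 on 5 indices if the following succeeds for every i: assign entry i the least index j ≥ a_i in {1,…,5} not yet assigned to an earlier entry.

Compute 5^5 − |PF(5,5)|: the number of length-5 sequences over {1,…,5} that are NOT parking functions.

|PF| = (5+1−5)·(5+1)^{5−1} = 1·1296 = 1296 (Pollak)
Example (2,3,5,3,5) → sorted (2,3,3,5,5): b_1=2>1, not a PF.
So 3125 − 1296 = 1829 fail.

1829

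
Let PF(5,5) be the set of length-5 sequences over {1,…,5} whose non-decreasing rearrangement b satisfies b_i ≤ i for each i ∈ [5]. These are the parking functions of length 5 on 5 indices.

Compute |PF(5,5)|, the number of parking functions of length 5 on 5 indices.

|PF(5,5)| = (6−5)·6^(5−1) = 1 · 1296 = 1296 [KW]
E.g. (4,1,5,3,1) → sorted (1,1,3,4,5): b_i ≤ i ∀i, a PF.

1296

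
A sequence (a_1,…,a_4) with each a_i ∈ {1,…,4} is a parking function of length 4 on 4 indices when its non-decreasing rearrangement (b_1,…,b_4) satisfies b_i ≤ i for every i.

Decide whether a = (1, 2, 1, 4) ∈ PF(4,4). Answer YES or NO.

YES

Sorted: b = (1, 1, 2, 4).
  b_1=1 ≤ 1
  b_2=1 ≤ 2
  b_3=2 ≤ 3
  b_4=4 ≤ 4
All bounds hold ⇒ YES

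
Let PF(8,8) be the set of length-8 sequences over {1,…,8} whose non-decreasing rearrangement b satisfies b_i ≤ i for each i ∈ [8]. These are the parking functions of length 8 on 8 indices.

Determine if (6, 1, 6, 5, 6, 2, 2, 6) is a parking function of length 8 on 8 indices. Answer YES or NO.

NO

Rearranged: b = (1, 2, 2, 5, 6, 6, 6, 6).
  b_1=1 ≤ 1
  b_2=2 ≤ 2
  b_3=2 ≤ 3
  b_4=5 > 4
  fails at i=4 ⇒ NO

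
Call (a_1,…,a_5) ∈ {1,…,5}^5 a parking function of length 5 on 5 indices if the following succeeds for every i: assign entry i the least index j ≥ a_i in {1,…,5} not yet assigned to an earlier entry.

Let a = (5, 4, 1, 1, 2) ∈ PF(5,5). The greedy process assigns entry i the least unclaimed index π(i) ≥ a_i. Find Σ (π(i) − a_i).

2

Σπ(i) = 1+…+5 = 15; Σa = 5+4+1+1+2 = 13; disp = 15−13 = 2.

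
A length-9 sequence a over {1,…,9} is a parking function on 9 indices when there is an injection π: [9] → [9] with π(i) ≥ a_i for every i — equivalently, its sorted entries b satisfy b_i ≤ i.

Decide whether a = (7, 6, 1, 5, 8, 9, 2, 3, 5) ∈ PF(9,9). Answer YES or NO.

NO

Sorted: b = (1, 2, 3, 5, 5, 6, 7, 8, 9).
  b_1=1 ≤ 1
  b_2=2 ≤ 2
  b_3=3 ≤ 3
  b_4=5 > 4
  fails at i=4 ⇒ NO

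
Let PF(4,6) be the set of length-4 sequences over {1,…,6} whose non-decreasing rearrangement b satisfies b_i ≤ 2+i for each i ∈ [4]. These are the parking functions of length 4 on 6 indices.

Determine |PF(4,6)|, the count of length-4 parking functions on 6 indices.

#PF = (6−4+1)·(6+1)^(4−1) = 3 · 343 = 1029
Check (2,1,5,3) → sorted (1,2,3,5): b_i ≤ 2+i ∀i, a PF.

1029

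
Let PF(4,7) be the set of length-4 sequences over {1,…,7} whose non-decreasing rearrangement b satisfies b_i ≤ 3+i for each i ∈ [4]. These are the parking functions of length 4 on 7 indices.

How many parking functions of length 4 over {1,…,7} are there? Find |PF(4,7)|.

|PF| = (7+1−4)·(7+1)^{4−1} = 4 · 512 = 2048 [KW]
One tuple (6,4,2,1) → sorted (1,2,4,6): b_i ≤ 3+i ∀i, a PF.

2048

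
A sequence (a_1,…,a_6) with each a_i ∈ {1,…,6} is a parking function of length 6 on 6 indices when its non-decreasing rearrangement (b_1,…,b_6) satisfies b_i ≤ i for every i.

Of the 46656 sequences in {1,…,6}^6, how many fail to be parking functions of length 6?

Count = 1·7^5 = 1·16807 = 16807 [KW]
Example (2,4,3,5,4,4) → sorted (2,3,4,4,4,5): b_1=2>1, not a PF.
6^6 − 16807 = 46656 − 16807 = 29849

29849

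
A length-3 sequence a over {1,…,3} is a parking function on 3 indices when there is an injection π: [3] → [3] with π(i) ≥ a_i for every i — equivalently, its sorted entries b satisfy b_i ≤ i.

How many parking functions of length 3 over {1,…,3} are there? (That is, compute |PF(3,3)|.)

16

#PF = (3+1−3)·(3+1)^{3−1} = 1·16 = 16 (Konheim–Weiss)
Check (2,1,3) → sorted (1,2,3): b_i ≤ i ∀i, a PF.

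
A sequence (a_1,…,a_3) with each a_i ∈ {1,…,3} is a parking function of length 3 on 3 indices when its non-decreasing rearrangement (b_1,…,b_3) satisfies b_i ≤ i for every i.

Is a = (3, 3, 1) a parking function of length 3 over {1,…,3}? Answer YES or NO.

NO

Order a: b = (1, 3, 3).
  b_1=1 ≤ 1
  b_2=3 > 2
  fails at i=2 ⇒ NO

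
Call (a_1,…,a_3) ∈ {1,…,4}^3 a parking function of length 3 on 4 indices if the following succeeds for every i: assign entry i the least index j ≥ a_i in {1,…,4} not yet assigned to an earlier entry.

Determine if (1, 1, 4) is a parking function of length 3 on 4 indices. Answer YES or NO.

YES

Sorted: b = (1, 1, 4).
  b_1=1 ≤ 2
  b_2=1 ≤ 3
  b_3=4 ≤ 4
All bounds hold ⇒ YES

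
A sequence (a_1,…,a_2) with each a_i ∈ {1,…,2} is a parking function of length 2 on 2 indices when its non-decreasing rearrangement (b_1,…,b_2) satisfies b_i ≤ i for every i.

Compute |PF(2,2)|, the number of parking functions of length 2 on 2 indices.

Count = (3−2)·3^(2−1) = 1×3 = 3 (Pollak)
One tuple (1,1) → sorted (1,1): b_i ≤ i ∀i, a PF.

3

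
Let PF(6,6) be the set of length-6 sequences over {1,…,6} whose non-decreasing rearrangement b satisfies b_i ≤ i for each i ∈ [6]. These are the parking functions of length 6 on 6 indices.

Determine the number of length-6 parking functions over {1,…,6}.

16807

|PF| = (6−6+1)·(6+1)^(6−1) = 1×16807 = 16807 (Pollak)
Check (1,4,1,1,6,4) → sorted (1,1,1,4,4,6): b_i ≤ i ∀i, a PF.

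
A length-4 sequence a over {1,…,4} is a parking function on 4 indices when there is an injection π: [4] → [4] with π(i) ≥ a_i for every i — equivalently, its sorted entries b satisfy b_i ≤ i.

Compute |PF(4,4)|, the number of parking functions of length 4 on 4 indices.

125

#PF = (5−4)·5^(4−1) = 1 · 125 = 125 (Konheim–Weiss)
Example (2,2,3,1) → sorted (1,2,2,3): b_i ≤ i ∀i, a PF.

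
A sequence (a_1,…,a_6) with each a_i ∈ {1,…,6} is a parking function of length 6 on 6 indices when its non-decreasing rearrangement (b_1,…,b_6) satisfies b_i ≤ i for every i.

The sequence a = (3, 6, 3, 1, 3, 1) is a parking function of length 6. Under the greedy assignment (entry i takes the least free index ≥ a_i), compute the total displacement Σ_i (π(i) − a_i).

Σπ = 6·7/2 = 21 (π permutes [6]); Σa = 3+6+3+1+3+1 = 17; disp = 21−17 = 4.

4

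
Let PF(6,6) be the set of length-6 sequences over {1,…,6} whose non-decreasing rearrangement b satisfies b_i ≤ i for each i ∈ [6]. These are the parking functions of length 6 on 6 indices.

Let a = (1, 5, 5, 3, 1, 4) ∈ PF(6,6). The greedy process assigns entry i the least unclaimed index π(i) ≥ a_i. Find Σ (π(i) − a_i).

Σπ = 6·7/2 = 21 (π permutes [6]); Σa = 1+5+5+3+1+4 = 19; disp = 21−19 = 2.

2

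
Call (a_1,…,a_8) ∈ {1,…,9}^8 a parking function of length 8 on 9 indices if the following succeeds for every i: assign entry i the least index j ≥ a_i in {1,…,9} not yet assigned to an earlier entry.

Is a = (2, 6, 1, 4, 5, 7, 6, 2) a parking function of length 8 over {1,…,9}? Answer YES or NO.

YES

Sorted: b = (1, 2, 2, 4, 5, 6, 6, 7).
  b_1=1 ≤ 2
  b_2=2 ≤ 3
  b_3=2 ≤ 4
  b_4=4 ≤ 5
  b_5=5 ≤ 6
  b_6=6 ≤ 7
  b_7=6 ≤ 8
  b_8=7 ≤ 9
All bounds hold ⇒ YES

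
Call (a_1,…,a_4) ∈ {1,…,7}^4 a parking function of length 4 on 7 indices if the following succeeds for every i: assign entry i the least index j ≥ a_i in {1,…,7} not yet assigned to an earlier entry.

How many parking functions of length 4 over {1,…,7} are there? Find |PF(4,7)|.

Count = 4·8^3 = 4·512 = 2048 (Pollak)
E.g. (4,1,1,4) → sorted (1,1,4,4): b_i ≤ 3+i ∀i, a PF.

2048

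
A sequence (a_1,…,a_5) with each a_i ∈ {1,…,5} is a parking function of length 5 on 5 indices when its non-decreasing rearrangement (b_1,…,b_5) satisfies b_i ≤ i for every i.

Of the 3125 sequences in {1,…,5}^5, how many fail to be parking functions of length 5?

#PF = 1·6^4 = 1·1296 = 1296 (Konheim–Weiss)
One tuple (5,2,5,5,4) → sorted (2,4,5,5,5): b_1=2>1, not a PF.
So 3125 − 1296 = 1829 fail.

1829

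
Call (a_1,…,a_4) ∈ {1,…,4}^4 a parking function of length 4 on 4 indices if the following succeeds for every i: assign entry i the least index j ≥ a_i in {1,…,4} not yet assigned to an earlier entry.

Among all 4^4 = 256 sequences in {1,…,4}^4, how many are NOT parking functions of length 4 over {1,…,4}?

131

Count = 1·5^3 = 1 · 125 = 125 [KW]
One tuple (2,3,4,4) → sorted (2,3,4,4): b_1=2>1, not a PF.
Total 256; non-PF = 256−125 = 131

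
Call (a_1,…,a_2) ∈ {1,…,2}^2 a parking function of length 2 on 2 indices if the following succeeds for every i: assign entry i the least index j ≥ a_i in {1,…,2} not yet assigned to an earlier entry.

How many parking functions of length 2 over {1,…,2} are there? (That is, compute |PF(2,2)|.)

#PF = 1·3^1 = 1 · 3 = 3 (Konheim–Weiss)
Check (1,2) → sorted (1,2): b_i ≤ i ∀i, a PF.

3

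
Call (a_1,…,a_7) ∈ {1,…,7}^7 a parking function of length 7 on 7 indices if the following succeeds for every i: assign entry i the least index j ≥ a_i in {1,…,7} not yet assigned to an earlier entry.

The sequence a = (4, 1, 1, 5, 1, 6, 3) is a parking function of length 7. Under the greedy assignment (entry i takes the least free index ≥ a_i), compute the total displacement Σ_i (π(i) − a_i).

Σπ = 7·8/2 = 28 (π permutes [7]); Σa = 4+1+1+5+1+6+3 = 21; disp = 28−21 = 7.

7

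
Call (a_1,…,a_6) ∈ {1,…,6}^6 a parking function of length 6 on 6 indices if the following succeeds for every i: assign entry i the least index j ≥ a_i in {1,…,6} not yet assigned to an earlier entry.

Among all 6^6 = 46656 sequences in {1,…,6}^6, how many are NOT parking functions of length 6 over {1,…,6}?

|PF(6,6)| = 1·7^5 = 1·16807 = 16807 (Konheim–Weiss)
One tuple (6,6,6,4,5,3) → sorted (3,4,5,6,6,6): b_1=3>1, not a PF.
So 46656 − 16807 = 29849 fail.

29849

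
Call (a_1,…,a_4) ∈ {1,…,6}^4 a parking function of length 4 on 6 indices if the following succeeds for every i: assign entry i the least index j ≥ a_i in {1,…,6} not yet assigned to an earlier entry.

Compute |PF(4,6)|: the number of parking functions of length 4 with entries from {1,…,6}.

1029

|PF(4,6)| = (7−4)·7^(4−1) = 3·343 = 1029
Example (5,3,1,6) → sorted (1,3,5,6): b_i ≤ 2+i ∀i, a PF.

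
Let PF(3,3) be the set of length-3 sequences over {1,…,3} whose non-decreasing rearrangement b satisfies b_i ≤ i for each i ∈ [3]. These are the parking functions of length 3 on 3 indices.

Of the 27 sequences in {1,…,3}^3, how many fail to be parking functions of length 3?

11

|PF| = 1·4^2 = 1 · 16 = 16
Example (3,3,2) → sorted (2,3,3): b_1=2>1, not a PF.
Total 27; non-PF = 27−16 = 11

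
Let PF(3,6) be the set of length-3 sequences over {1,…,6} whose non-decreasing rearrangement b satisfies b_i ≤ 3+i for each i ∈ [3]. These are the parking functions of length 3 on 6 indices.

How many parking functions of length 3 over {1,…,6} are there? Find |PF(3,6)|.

|PF| = (7−3)·7^(3−1) = 4 · 49 = 196 (Pollak)
Check (2,6,3) → sorted (2,3,6): b_i ≤ 3+i ∀i, a PF.

196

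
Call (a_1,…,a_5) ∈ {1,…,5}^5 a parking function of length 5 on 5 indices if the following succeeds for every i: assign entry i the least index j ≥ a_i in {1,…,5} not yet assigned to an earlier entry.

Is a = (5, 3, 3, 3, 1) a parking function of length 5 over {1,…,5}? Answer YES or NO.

Order a: b = (1, 3, 3, 3, 5).
  b_1=1 ≤ 1
  b_2=3 > 2
  fails at i=2 ⇒ NO

NO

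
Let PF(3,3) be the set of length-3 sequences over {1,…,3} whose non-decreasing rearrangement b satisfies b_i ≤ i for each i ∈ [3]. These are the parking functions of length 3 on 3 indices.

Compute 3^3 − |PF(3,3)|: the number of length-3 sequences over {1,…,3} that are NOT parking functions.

|PF(3,3)| = 1·4^2 = 1×16 = 16
E.g. (1,3,3) → sorted (1,3,3): b_2=3>2, not a PF.
Total 27; non-PF = 27−16 = 11

11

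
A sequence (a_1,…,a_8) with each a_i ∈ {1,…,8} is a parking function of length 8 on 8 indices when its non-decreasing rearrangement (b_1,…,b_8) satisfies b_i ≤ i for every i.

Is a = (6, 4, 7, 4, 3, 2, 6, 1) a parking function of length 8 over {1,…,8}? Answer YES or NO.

YES

Sorted: b = (1, 2, 3, 4, 4, 6, 6, 7).
  b_1=1 ≤ 1
  b_2=2 ≤ 2
  b_3=3 ≤ 3
  b_4=4 ≤ 4
  b_5=4 ≤ 5
  b_6=6 ≤ 6
  b_7=6 ≤ 7
  b_8=7 ≤ 8
All bounds hold ⇒ YES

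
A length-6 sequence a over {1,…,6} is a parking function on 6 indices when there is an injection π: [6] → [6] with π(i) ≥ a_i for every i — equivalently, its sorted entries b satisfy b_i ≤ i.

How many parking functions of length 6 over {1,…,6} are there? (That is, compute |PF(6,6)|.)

Count = (7−6)·7^(6−1) = 1 · 16807 = 16807
Check (6,1,2,3,5,2) → sorted (1,2,2,3,5,6): b_i ≤ i ∀i, a PF.

16807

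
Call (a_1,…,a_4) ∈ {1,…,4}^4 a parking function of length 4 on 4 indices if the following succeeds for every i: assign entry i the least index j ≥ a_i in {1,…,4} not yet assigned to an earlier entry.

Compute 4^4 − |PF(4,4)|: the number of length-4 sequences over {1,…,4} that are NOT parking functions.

131

|PF(4,4)| = (4−4+1)·(4+1)^(4−1) = 1·125 = 125 (Pollak)
E.g. (2,4,3,2) → sorted (2,2,3,4): b_1=2>1, not a PF.
Total 256; non-PF = 256−125 = 131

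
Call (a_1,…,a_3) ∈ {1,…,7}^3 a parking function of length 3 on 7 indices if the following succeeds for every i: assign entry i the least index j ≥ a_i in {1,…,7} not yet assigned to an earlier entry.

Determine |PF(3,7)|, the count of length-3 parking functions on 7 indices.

Count = (7−3+1)·(7+1)^(3−1) = 5×64 = 320 (Konheim–Weiss)
Example (3,2,7) → sorted (2,3,7): b_i ≤ 4+i ∀i, a PF.

320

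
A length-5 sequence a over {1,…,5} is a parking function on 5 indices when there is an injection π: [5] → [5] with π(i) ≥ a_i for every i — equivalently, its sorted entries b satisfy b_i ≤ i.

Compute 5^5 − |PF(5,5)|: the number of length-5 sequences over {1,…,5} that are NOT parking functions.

#PF = 1·6^4 = 1×1296 = 1296 (Pollak)
Check (4,5,2,5,4) → sorted (2,4,4,5,5): b_1=2>1, not a PF.
5^5 − 1296 = 3125 − 1296 = 1829

1829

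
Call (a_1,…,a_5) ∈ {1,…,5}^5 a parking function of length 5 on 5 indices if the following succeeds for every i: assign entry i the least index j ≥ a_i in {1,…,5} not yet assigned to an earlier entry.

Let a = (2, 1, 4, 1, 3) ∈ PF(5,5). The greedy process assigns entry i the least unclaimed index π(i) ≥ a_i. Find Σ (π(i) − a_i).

Σπ = 15 ({1..5} each once); Σa = 2+1+4+1+3 = 11; disp = 15−11 = 4.

4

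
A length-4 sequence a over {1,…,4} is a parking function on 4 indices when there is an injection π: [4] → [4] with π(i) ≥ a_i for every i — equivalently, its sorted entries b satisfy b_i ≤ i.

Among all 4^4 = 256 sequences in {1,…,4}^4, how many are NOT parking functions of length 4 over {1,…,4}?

131

|PF| = (4−4+1)·(4+1)^(4−1) = 1×125 = 125 [KW]
Check (2,2,3,2) → sorted (2,2,2,3): b_1=2>1, not a PF.
Total 256; non-PF = 256−125 = 131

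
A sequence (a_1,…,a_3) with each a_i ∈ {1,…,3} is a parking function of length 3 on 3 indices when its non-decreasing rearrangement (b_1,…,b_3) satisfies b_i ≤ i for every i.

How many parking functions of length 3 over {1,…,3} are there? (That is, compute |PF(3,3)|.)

16

|PF| = (3−3+1)·(3+1)^(3−1) = 1·16 = 16 (Pollak)
One tuple (3,1,2) → sorted (1,2,3): b_i ≤ i ∀i, a PF.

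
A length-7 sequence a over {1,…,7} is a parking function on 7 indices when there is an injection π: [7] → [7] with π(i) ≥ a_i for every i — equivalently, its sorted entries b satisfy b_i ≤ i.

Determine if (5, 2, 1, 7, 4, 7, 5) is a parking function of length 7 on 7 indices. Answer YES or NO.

NO

Sorted: b = (1, 2, 4, 5, 5, 7, 7).
  b_1=1 ≤ 1
  b_2=2 ≤ 2
  b_3=4 > 3
  fails at i=3 ⇒ NO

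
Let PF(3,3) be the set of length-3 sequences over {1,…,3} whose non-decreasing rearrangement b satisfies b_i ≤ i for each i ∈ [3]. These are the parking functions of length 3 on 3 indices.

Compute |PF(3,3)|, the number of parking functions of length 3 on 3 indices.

16

#PF = (3+1−3)·(3+1)^{3−1} = 1·16 = 16 [KW]
Example (1,1,2) → sorted (1,1,2): b_i ≤ i ∀i, a PF.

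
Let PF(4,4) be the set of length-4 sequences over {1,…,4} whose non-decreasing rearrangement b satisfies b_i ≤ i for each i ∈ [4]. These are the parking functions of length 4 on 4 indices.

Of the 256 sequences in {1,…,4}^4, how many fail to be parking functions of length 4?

131

#PF = (4+1−4)·(4+1)^{4−1} = 1·125 = 125 (Pollak)
E.g. (4,3,3,4) → sorted (3,3,4,4): b_1=3>1, not a PF.
4^4 − 125 = 256 − 125 = 131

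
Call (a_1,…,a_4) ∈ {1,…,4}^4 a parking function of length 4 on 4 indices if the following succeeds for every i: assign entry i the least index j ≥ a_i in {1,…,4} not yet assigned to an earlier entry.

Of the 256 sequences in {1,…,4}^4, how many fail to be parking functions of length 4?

|PF(4,4)| = (4+1−4)·(4+1)^{4−1} = 1×125 = 125 [KW]
E.g. (4,4,3,2) → sorted (2,3,4,4): b_1=2>1, not a PF.
4^4 − 125 = 256 − 125 = 131

131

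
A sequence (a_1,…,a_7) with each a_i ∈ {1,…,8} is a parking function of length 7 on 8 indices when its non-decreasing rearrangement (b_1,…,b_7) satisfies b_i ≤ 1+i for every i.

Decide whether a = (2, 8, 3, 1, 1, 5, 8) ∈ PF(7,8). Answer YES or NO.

Rearranged: b = (1, 1, 2, 3, 5, 8, 8).
  b_1=1 ≤ 2
  b_2=1 ≤ 3
  b_3=2 ≤ 4
  b_4=3 ≤ 5
  b_5=5 ≤ 6
  b_6=8 > 7
  fails at i=6 ⇒ NO

NO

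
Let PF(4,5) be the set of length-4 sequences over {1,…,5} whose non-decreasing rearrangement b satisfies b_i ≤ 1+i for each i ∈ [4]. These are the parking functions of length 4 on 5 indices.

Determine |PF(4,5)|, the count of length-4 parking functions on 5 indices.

#PF = (6−4)·6^(4−1) = 2·216 = 432 (Pollak)
One tuple (2,3,3,2) → sorted (2,2,3,3): b_i ≤ 1+i ∀i, a PF.

432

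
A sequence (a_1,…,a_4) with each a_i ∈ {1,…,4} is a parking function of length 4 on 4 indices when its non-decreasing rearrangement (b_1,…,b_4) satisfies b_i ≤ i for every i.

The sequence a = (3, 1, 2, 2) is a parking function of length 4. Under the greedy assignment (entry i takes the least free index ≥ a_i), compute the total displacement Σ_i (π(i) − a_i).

2

Σπ(i) = 1+…+4 = 10; Σa = 3+1+2+2 = 8; disp = 10−8 = 2.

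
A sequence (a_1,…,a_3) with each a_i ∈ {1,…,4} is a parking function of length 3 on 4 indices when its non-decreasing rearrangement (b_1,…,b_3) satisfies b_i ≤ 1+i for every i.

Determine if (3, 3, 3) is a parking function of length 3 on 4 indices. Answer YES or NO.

NO

Sorted: b = (3, 3, 3).
  b_1=3 > 2
  fails at i=1 ⇒ NO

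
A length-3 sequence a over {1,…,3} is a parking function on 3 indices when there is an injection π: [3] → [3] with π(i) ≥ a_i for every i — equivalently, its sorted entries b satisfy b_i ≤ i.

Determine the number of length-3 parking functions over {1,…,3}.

16

Count = (4−3)·4^(3−1) = 1×16 = 16
Check (2,1,1) → sorted (1,1,2): b_i ≤ i ∀i, a PF.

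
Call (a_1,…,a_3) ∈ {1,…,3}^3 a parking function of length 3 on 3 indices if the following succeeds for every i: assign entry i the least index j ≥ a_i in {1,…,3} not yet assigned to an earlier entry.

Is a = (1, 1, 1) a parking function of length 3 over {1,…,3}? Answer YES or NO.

YES

Rearranged: b = (1, 1, 1).
  b_1=1 ≤ 1
  b_2=1 ≤ 2
  b_3=1 ≤ 3
All bounds hold ⇒ YES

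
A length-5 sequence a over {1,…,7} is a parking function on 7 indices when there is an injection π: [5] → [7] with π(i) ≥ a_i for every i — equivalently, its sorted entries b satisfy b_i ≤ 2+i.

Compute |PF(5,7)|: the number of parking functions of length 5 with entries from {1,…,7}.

|PF| = (7+1−5)·(7+1)^{5−1} = 3 · 4096 = 12288 (Pollak)
Example (5,4,5,1,7) → sorted (1,4,5,5,7): b_i ≤ 2+i ∀i, a PF.

12288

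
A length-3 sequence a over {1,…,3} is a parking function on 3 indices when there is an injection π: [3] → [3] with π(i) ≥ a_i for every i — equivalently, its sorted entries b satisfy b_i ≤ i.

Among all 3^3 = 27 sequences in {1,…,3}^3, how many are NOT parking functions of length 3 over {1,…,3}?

Count = (3+1−3)·(3+1)^{3−1} = 1·16 = 16 [KW]
Check (3,3,2) → sorted (2,3,3): b_1=2>1, not a PF.
Total 27; non-PF = 27−16 = 11

11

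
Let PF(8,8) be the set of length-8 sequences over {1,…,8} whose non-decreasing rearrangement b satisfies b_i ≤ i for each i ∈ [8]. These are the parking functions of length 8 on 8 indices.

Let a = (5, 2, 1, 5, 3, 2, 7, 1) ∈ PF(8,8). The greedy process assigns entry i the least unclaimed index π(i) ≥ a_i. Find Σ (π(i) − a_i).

Σπ = 8·9/2 = 36 (π permutes [8]); Σa = 5+2+1+5+3+2+7+1 = 26; disp = 36−26 = 10.

10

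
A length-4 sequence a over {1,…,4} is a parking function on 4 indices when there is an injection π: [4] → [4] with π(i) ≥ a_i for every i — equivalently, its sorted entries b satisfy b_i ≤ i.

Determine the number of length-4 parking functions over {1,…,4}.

125

#PF = (5−4)·5^(4−1) = 1·125 = 125 (Konheim–Weiss)
Example (3,3,1,2) → sorted (1,2,3,3): b_i ≤ i ∀i, a PF.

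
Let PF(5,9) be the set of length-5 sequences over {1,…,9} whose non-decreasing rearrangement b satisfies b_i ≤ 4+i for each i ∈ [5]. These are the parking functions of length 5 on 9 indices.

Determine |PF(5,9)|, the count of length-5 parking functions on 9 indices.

Count = (10−5)·10^(5−1) = 5×10000 = 50000
Check (3,8,9,3,4) → sorted (3,3,4,8,9): b_i ≤ 4+i ∀i, a PF.

50000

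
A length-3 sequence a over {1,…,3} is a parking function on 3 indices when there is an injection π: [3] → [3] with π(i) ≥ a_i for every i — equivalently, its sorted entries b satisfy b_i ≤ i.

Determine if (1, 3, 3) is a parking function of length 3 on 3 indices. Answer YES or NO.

NO

Order a: b = (1, 3, 3).
  b_1=1 ≤ 1
  b_2=3 > 2
  fails at i=2 ⇒ NO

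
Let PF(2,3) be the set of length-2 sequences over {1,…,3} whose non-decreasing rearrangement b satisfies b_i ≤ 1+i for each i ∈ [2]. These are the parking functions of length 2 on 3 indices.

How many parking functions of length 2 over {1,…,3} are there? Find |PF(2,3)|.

Count = 2·4^1 = 2 · 4 = 8 (Konheim–Weiss)
Example (2,2) → sorted (2,2): b_i ≤ 1+i ∀i, a PF.

8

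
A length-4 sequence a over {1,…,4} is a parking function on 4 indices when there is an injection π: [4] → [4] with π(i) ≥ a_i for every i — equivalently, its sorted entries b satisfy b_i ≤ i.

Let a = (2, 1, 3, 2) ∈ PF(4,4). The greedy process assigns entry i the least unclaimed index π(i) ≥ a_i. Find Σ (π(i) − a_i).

2

Σπ = 4·5/2 = 10 (π permutes [4]); Σa = 2+1+3+2 = 8; disp = 10−8 = 2.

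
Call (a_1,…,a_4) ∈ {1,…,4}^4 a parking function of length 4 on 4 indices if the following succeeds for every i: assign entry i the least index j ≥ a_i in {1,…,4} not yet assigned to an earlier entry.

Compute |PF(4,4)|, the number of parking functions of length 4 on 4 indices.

125

Count = (5−4)·5^(4−1) = 1×125 = 125 [KW]
Example (3,2,1,2) → sorted (1,2,2,3): b_i ≤ i ∀i, a PF.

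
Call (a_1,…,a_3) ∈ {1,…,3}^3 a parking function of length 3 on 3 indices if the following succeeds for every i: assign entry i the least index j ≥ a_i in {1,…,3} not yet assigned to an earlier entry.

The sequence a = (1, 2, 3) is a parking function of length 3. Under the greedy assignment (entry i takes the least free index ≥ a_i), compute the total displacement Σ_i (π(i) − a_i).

Σπ = 6 ({1..3} each once); Σa = 1+2+3 = 6; disp = 6−6 = 0.

0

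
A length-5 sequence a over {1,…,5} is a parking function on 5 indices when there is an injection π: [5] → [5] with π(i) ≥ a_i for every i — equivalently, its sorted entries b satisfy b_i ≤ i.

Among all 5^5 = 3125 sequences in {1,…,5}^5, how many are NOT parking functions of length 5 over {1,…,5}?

|PF(5,5)| = 1·6^4 = 1×1296 = 1296
One tuple (5,5,5,2,5) → sorted (2,5,5,5,5): b_1=2>1, not a PF.
So 3125 − 1296 = 1829 fail.

1829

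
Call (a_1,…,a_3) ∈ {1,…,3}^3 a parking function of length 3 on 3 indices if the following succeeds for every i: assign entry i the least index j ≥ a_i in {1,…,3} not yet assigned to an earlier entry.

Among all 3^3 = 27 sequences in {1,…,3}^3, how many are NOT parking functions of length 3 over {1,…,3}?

Count = (4−3)·4^(3−1) = 1×16 = 16
Check (3,3,1) → sorted (1,3,3): b_2=3>2, not a PF.
3^3 − 16 = 27 − 16 = 11

11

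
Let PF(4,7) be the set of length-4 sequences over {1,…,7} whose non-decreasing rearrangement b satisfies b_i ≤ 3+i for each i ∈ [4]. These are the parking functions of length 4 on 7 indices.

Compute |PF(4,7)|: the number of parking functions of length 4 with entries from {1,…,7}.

|PF| = (8−4)·8^(4−1) = 4·512 = 2048 (Konheim–Weiss)
Check (5,6,5,2) → sorted (2,5,5,6): b_i ≤ 3+i ∀i, a PF.

2048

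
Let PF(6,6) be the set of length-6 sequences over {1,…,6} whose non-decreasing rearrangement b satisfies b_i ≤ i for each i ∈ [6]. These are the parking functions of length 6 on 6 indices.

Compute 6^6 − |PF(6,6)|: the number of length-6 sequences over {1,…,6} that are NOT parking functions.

29849

#PF = 1·7^5 = 1×16807 = 16807 [KW]
Example (5,6,3,6,5,3) → sorted (3,3,5,5,6,6): b_1=3>1, not a PF.
So 46656 − 16807 = 29849 fail.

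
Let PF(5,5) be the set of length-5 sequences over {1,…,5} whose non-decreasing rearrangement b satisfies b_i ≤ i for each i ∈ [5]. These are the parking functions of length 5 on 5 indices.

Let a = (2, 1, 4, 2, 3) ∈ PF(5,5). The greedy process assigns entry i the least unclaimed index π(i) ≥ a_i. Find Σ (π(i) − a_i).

3

Σπ = 15 ({1..5} each once); Σa = 2+1+4+2+3 = 12; disp = 15−12 = 3.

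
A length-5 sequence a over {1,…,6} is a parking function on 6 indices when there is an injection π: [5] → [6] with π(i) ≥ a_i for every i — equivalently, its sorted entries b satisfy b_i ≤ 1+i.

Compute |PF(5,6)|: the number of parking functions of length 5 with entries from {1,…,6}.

|PF(5,6)| = (6−5+1)·(6+1)^(5−1) = 2 · 2401 = 4802 (Pollak)
One tuple (4,3,3,1,3) → sorted (1,3,3,3,4): b_i ≤ 1+i ∀i, a PF.

4802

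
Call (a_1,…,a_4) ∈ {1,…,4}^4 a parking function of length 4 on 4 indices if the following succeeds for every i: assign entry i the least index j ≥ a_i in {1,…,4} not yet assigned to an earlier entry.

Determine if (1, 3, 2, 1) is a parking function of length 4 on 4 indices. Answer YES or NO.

YES

Order a: b = (1, 1, 2, 3).
  b_1=1 ≤ 1
  b_2=1 ≤ 2
  b_3=2 ≤ 3
  b_4=3 ≤ 4
All bounds hold ⇒ YES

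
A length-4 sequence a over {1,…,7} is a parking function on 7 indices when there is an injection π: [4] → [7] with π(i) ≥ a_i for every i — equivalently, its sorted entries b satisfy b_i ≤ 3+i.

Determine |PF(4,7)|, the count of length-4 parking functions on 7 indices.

2048

|PF(4,7)| = (8−4)·8^(4−1) = 4·512 = 2048 [KW]
Check (6,5,5,4) → sorted (4,5,5,6): b_i ≤ 3+i ∀i, a PF.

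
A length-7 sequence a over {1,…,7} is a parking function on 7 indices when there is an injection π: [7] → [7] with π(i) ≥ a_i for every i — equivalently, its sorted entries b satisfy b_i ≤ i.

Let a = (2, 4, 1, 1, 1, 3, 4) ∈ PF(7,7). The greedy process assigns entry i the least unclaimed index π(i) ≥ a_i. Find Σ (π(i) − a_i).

Σπ = 28 ({1..7} each once); Σa = 2+4+1+1+1+3+4 = 16; disp = 28−16 = 12.

12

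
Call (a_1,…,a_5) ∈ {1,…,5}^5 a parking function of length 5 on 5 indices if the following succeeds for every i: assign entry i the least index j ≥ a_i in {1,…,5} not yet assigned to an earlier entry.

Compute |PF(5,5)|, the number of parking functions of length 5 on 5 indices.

1296

|PF| = (5+1−5)·(5+1)^{5−1} = 1·1296 = 1296 [KW]
Check (1,4,5,2,3) → sorted (1,2,3,4,5): b_i ≤ i ∀i, a PF.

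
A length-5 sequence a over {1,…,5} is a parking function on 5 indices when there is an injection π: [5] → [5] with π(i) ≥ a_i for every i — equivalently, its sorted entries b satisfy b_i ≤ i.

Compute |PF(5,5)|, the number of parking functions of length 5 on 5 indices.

Count = 1·6^4 = 1 · 1296 = 1296 (Pollak)
Example (5,1,2,1,2) → sorted (1,1,2,2,5): b_i ≤ i ∀i, a PF.

1296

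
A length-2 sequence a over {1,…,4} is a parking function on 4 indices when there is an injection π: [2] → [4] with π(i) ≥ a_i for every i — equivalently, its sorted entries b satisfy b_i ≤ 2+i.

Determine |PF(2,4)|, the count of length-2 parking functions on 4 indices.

15

Count = (4+1−2)·(4+1)^{2−1} = 3×5 = 15
Example (2,4) → sorted (2,4): b_i ≤ 2+i ∀i, a PF.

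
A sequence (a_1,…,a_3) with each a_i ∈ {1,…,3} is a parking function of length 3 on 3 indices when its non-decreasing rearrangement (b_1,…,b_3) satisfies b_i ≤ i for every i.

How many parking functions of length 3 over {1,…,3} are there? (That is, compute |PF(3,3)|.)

|PF| = 1·4^2 = 1·16 = 16 (Pollak)
One tuple (2,1,3) → sorted (1,2,3): b_i ≤ i ∀i, a PF.

16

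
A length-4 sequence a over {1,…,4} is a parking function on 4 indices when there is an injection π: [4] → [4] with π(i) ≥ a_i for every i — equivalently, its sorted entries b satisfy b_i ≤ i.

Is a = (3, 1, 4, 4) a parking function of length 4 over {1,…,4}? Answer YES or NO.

Order a: b = (1, 3, 4, 4).
  b_1=1 ≤ 1
  b_2=3 > 2
  fails at i=2 ⇒ NO

NO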